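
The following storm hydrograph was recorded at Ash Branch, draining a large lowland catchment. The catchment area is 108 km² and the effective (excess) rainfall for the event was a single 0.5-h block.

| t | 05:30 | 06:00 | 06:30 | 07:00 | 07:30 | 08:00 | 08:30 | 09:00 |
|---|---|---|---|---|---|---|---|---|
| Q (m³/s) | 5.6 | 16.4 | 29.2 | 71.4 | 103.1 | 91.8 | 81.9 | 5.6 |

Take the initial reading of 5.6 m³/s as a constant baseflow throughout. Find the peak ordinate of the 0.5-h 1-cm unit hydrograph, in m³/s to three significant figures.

Direct runoff: 0.0, 10.8, 23.6, 65.8, 97.5, 86.2, 76.3, 0.0 m³/s; ΣQ_DR = 360.2 m³/s, peak = 97.5 m³/s.
Runoff depth d = ΣQ_DR·Δt / A = 360.2 × 1800 / (108 km²) = 6.003 mm.
The 1-cm UH is the DRH scaled by (10 mm)/d, so U_p = 97.5 × 10/6.003 = 162 m³/s.

U_p ≈ 162 m³/s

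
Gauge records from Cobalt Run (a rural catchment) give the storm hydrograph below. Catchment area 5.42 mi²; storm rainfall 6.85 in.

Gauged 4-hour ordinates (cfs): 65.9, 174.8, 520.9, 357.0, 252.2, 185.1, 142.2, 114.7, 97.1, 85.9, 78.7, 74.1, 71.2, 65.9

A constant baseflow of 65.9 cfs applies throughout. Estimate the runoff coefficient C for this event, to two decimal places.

C ≈ 0.23

ΣQ_DR = 1363 cfs; V = ΣQ_DR·Δt = 1.963 × 10^7 ft³.
Runoff depth d = V / A = 1.559 in.
C = d / P = 1.559 / 6.85 = 0.23.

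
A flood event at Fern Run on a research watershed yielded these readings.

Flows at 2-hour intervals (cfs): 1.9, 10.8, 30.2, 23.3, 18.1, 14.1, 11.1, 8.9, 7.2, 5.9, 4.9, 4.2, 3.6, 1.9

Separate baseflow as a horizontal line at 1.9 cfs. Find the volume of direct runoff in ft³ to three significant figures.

Direct-runoff ordinates (Q − Q_b): 0.0, 8.9, 28.3, 21.4, 16.2, 12.2, 9.2, 7.0, 5.3, 4.0, 3.0, 2.3, 1.7, 0.0 cfs.
ΣQ_DR = 119.5 cfs.
With Δt = 2 h = 7200 s, V = ΣQ_DR · Δt = 119.5 × 7200 = 8.60 × 10^5 ft³.

V ≈ 8.60 × 10^5 ft³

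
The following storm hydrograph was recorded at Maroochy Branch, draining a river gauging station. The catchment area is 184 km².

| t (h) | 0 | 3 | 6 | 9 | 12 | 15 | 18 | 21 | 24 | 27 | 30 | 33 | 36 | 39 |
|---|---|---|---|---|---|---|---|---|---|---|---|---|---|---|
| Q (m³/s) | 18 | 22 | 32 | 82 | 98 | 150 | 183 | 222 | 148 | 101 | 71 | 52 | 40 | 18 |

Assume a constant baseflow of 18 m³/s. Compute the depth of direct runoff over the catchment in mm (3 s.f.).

Direct runoff: 0.0, 4.0, 14.0, 64.0, 80.0, 132.0, 165.0, 204.0, 130.0, 83.0, 53.0, 34.0, 22.0, 0.0 m³/s; ΣQ_DR = 985.0 m³/s.
V = ΣQ_DR · Δt = 985.0 × 10800 s = 1.064 × 10^7 m³.
Over A = 184 km², depth = V / A = 57.8 mm.

d ≈ 57.8 mm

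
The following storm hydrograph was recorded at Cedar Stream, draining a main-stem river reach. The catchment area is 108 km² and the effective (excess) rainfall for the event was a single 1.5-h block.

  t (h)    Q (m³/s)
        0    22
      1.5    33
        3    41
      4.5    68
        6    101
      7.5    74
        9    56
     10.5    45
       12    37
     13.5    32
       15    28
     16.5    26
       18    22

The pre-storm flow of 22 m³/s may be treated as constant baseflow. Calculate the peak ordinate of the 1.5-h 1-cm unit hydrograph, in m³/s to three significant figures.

U_p ≈ 52.8 m³/s

Direct runoff: 0.0, 11.0, 19.0, 46.0, 79.0, 52.0, 34.0, 23.0, 15.0, 10.0, 6.0, 4.0, 0.0 m³/s; ΣQ_DR = 299.0 m³/s, peak = 79.0 m³/s.
Runoff depth d = ΣQ_DR·Δt / A = 299.0 × 5400 / (108 km²) = 14.95 mm.
The 1-cm UH is the DRH scaled by (10 mm)/d, so U_p = 79.0 × 10/14.95 = 52.8 m³/s.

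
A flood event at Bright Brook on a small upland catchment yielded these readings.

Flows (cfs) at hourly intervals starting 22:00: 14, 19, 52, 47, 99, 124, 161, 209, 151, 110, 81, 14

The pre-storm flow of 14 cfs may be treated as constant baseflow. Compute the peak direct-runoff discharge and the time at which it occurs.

Q_p = 195.0 cfs at t = 05:00

Subtracting baseflow gives direct-runoff ordinates: 0.0, 5.0, 38.0, 33.0, 85.0, 110.0, 147.0, 195.0, 137.0, 96.0, 67.0, 0.0 cfs.
The maximum is 195.0 cfs, occurring at the reading for t = 05:00.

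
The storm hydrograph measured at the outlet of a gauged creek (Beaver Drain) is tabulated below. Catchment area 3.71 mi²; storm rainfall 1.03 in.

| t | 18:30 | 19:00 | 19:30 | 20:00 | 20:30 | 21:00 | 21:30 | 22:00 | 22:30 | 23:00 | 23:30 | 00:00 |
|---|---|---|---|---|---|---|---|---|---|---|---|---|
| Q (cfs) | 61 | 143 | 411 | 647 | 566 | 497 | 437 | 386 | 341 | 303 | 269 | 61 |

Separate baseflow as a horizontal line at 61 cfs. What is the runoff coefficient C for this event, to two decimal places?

ΣQ_DR = 3390 cfs; V = ΣQ_DR·Δt = 6.102 × 10^6 ft³.
Runoff depth d = V / A = 0.7080 in.
C = d / P = 0.7080 / 1.03 = 0.69.

C ≈ 0.69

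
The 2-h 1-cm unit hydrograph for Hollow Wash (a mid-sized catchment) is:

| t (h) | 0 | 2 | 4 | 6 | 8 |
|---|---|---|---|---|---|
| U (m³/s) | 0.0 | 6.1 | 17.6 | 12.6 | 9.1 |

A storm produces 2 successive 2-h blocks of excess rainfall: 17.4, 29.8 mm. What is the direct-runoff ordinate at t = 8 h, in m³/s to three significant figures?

Q ≈ 53.4 m³/s

By discrete convolution, Q_j = Σ (P_i / 10 mm) · U_{j−i}.
At t = 8 h (j=4): Q = (17.4/10)·9.1 + (29.8/10)·12.6 = 53.4 m³/s.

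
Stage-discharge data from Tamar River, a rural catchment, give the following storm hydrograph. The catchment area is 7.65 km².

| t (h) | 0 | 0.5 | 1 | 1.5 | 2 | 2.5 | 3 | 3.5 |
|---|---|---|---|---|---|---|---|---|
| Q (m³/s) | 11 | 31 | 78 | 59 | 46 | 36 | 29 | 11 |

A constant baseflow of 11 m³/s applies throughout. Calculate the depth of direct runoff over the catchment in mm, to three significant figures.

Direct runoff: 0.0, 20.0, 67.0, 48.0, 35.0, 25.0, 18.0, 0.0 m³/s; ΣQ_DR = 213.0 m³/s.
V = ΣQ_DR · Δt = 213.0 × 1800 s = 3.834 × 10^5 m³.
Over A = 7.65 km², depth = V / A = 50.1 mm.

d ≈ 50.1 mm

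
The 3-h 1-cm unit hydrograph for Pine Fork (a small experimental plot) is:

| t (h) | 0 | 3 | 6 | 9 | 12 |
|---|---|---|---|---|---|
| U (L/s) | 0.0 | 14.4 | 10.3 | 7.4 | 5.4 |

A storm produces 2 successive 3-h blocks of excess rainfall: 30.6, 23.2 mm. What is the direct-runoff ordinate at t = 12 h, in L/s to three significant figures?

Q ≈ 33.7 L/s

By discrete convolution, Q_j = Σ (P_i / 10 mm) · U_{j−i}.
At t = 12 h (j=4): Q = (30.6/10)·5.4 + (23.2/10)·7.4 = 33.7 L/s.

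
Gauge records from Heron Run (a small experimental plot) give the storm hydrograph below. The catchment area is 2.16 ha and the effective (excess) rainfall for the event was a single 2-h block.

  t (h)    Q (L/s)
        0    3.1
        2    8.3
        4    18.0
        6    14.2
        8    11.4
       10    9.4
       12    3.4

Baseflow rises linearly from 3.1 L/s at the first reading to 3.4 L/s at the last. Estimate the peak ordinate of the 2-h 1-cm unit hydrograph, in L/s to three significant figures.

Direct runoff: 0.00, 5.15, 14.80, 10.95, 8.10, 6.05, 0.00 L/s; ΣQ_DR = 45.05 L/s, peak = 14.80 L/s.
Runoff depth d = ΣQ_DR·Δt / A = 45.05 × 7200 / (2.16 ha) = 15.02 mm.
The 1-cm UH is the DRH scaled by (10 mm)/d, so U_p = 14.80 × 10/15.02 = 9.86 L/s.

U_p ≈ 9.86 L/s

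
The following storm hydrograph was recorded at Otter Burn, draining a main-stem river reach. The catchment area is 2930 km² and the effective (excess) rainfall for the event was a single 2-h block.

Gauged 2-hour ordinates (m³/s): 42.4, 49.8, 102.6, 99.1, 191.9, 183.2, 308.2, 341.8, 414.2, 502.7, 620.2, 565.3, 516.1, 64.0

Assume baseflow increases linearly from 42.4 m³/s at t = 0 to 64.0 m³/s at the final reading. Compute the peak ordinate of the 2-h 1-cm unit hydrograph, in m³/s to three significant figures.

Direct runoff: 0.00, 5.74, 56.88, 51.72, 142.85, 132.49, 255.83, 287.77, 358.51, 445.35, 561.18, 504.62, 453.76, 0.00 m³/s; ΣQ_DR = 3257 m³/s, peak = 561.18 m³/s.
Runoff depth d = ΣQ_DR·Δt / A = 3257 × 7200 / (2930 km²) = 8.003 mm.
The 1-cm UH is the DRH scaled by (10 mm)/d, so U_p = 561.18 × 10/8.003 = 701 m³/s.

U_p ≈ 701 m³/s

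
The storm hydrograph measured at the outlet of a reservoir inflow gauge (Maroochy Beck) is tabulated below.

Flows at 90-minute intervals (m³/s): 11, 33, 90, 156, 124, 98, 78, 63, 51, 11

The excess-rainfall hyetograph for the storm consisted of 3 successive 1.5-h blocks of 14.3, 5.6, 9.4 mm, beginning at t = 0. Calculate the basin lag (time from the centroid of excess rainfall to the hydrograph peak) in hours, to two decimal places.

Centroid of excess rainfall: t_c = Σ P_i·t̄_i / ΣP_i = 1.9991 h (block centres at 0.75, 2.25, 3.75 h).
Hydrograph peak occurs at t = 4.5 h, so basin lag t_L = 4.5 − 1.9991 = 2.50 h.

t_L ≈ 2.50 h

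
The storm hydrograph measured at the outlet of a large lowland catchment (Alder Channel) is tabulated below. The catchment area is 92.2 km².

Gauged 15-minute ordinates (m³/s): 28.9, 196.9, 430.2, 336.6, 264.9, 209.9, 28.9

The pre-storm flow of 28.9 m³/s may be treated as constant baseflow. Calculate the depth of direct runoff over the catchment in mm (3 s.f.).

Direct runoff: 0.0, 168.0, 401.3, 307.7, 236.0, 181.0, 0.0 m³/s; ΣQ_DR = 1294 m³/s.
V = ΣQ_DR · Δt = 1294 × 900 s = 1.165 × 10^6 m³.
Over A = 92.2 km², depth = V / A = 12.6 mm.

d ≈ 12.6 mm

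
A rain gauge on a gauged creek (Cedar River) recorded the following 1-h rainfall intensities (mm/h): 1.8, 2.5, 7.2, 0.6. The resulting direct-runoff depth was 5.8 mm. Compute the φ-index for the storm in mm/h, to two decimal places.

φ ≈ 1.95 mm/h

Only the 2 blocks with intensity above φ contribute runoff: 2.5, 7.2 mm/h.
Σ(I−φ)·Δt = d  ⇒  (2.5+7.2 − 2φ)·1 = 5.8
φ = (9.700 − 5.8/1) / 2 = 1.95 mm/h.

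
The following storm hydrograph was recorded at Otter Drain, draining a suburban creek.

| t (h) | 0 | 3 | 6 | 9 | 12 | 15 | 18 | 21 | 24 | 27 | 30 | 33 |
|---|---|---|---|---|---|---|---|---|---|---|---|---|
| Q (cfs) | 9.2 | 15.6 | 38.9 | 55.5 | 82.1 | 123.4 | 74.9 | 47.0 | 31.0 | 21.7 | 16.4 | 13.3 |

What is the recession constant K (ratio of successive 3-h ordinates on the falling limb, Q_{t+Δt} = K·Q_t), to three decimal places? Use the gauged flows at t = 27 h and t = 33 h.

K ≈ 0.783

Using the recession-limb readings at t = 27 h and t = 33 h: Q falls from 21.7 to 13.3 cfs over 2 intervals.
K = (Q₂/Q₁)^(1/2) = (13.3/21.7)^(1/2) = 0.783.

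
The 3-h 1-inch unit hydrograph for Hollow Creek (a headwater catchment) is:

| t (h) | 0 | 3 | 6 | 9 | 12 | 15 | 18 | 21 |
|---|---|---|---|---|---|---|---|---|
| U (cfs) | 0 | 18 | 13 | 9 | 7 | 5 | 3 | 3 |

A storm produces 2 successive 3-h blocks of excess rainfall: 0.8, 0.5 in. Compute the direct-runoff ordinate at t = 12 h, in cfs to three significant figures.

By discrete convolution, Q_j = Σ (P_i / 1 in) · U_{j−i}.
At t = 12 h (j=4): Q = (0.8/1)·7 + (0.5/1)·9 = 10.1 cfs.

Q ≈ 10.1 cfs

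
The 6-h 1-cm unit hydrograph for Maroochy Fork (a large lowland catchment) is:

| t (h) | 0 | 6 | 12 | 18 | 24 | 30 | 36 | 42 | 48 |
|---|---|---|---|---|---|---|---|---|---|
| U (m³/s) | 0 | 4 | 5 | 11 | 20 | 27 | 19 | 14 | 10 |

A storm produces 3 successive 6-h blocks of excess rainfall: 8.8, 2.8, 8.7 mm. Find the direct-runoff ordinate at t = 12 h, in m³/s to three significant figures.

By discrete convolution, Q_j = Σ (P_i / 10 mm) · U_{j−i}.
At t = 12 h (j=2): Q = (8.8/10)·5 + (2.8/10)·4 + (8.7/10)·0 = 5.52 m³/s.

Q ≈ 5.52 m³/s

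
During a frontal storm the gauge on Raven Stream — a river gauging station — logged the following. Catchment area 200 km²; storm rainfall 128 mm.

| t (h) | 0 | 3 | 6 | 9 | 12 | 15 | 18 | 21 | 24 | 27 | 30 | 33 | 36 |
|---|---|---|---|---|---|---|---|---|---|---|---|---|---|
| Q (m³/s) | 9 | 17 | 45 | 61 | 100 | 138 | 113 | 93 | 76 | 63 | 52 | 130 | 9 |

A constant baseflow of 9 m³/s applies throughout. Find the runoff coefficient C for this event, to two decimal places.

ΣQ_DR = 789.0 m³/s; V = ΣQ_DR·Δt = 8.521 × 10^6 m³.
Runoff depth d = V / A = 42.61 mm.
C = d / P = 42.61 / 128 = 0.33.

C ≈ 0.33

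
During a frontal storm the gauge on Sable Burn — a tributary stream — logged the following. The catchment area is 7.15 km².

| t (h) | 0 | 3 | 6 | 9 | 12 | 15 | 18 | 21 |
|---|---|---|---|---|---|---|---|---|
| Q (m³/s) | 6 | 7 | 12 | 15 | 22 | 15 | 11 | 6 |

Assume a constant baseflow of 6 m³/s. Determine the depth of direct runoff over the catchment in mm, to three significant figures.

Direct runoff: 0.0, 1.0, 6.0, 9.0, 16.0, 9.0, 5.0, 0.0 m³/s; ΣQ_DR = 46.00 m³/s.
V = ΣQ_DR · Δt = 46.00 × 10800 s = 4.968 × 10^5 m³.
Over A = 7.15 km², depth = V / A = 69.5 mm.

d ≈ 69.5 mm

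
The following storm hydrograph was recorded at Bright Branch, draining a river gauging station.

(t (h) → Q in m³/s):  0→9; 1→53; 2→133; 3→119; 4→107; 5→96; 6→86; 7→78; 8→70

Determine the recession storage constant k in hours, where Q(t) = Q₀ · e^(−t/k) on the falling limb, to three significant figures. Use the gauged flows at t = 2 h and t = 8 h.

k ≈ 9.35 h

On the falling limb, Q drops from 133 to 70 m³/s between t = 2 h and t = 8 h (Δt = 6 h).
k = −Δt / ln(Q₂/Q₁) = −6 / ln(70/133) = 9.35 h.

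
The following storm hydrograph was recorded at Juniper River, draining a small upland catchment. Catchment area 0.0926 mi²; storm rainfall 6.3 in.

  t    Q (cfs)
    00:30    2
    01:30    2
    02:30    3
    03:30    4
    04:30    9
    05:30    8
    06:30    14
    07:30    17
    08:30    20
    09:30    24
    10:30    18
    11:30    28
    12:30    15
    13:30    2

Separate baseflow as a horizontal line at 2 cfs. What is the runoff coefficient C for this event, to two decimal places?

ΣQ_DR = 138.0 cfs; V = ΣQ_DR·Δt = 4.968 × 10^5 ft³.
Runoff depth d = V / A = 2.309 in.
C = d / P = 2.309 / 6.3 = 0.37.

C ≈ 0.37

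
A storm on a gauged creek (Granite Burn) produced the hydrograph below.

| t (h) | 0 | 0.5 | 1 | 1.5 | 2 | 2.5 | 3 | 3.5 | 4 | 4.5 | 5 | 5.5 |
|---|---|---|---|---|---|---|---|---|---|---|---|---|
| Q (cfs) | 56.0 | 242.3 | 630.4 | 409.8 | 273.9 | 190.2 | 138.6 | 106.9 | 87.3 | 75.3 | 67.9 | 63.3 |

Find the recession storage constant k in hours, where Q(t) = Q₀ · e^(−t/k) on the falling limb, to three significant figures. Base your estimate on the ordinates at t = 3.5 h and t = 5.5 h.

k ≈ 3.82 h

On the falling limb, Q drops from 106.9 to 63.3 cfs between t = 3.5 h and t = 5.5 h (Δt = 2 h).
k = −Δt / ln(Q₂/Q₁) = −2 / ln(63.3/106.9) = 3.82 h.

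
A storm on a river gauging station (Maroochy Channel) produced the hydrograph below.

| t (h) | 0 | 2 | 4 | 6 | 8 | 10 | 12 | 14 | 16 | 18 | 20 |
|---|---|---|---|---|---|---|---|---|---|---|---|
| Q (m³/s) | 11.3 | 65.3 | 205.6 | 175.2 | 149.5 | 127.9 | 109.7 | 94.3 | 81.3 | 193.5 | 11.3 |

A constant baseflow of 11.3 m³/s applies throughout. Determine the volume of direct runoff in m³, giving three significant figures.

V ≈ 7.92 × 10^6 m³

Direct-runoff ordinates (Q − Q_b): 0.0, 54.0, 194.3, 163.9, 138.2, 116.6, 98.4, 83.0, 70.0, 182.2, 0.0 m³/s.
ΣQ_DR = 1101 m³/s.
With Δt = 2 h = 7200 s, V = ΣQ_DR · Δt = 1101 × 7200 = 7.92 × 10^6 m³.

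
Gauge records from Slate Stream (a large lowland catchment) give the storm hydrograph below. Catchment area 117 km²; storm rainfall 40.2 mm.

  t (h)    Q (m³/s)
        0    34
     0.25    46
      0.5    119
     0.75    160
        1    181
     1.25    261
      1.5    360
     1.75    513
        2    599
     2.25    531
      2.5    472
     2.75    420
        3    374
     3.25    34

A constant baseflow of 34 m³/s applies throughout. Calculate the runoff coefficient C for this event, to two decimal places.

C ≈ 0.69

ΣQ_DR = 3628 m³/s; V = ΣQ_DR·Δt = 3.265 × 10^6 m³.
Runoff depth d = V / A = 27.91 mm.
C = d / P = 27.91 / 40.2 = 0.69.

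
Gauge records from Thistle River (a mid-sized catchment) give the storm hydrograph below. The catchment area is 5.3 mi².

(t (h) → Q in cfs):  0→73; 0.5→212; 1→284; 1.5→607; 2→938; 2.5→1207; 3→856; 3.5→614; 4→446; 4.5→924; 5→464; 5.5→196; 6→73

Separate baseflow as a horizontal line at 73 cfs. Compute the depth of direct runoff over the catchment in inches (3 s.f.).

Direct runoff: 0.0, 139.0, 211.0, 534.0, 865.0, 1134.0, 783.0, 541.0, 373.0, 851.0, 391.0, 123.0, 0.0 cfs; ΣQ_DR = 5945 cfs.
V = ΣQ_DR · Δt = 5945 × 1800 s = 1.070 × 10^7 ft³.
Over A = 5.3 mi², depth = V / A = 0.869 in.

d ≈ 0.869 in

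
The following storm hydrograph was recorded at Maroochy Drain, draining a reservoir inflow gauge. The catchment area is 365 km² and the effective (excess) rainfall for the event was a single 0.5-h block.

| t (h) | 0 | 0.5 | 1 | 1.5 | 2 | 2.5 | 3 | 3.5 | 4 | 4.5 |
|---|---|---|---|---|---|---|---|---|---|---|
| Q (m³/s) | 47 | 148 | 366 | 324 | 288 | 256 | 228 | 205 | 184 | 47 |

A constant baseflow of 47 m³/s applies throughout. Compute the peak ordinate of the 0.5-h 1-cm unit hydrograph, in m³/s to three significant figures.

U_p ≈ 399 m³/s

Direct runoff: 0.0, 101.0, 319.0, 277.0, 241.0, 209.0, 181.0, 158.0, 137.0, 0.0 m³/s; ΣQ_DR = 1623 m³/s, peak = 319.0 m³/s.
Runoff depth d = ΣQ_DR·Δt / A = 1623 × 1800 / (365 km²) = 8.004 mm.
The 1-cm UH is the DRH scaled by (10 mm)/d, so U_p = 319.0 × 10/8.004 = 399 m³/s.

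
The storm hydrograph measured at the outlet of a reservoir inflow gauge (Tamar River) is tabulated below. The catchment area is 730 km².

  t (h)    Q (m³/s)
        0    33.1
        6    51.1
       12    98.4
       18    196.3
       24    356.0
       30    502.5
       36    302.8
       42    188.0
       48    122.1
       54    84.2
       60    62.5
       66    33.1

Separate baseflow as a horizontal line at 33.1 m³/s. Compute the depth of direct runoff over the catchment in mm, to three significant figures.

d ≈ 48.3 mm

Direct runoff: 0.0, 18.0, 65.3, 163.2, 322.9, 469.4, 269.7, 154.9, 89.0, 51.1, 29.4, 0.0 m³/s; ΣQ_DR = 1633 m³/s.
V = ΣQ_DR · Δt = 1633 × 21600 s = 3.527 × 10^7 m³.
Over A = 730 km², depth = V / A = 48.3 mm.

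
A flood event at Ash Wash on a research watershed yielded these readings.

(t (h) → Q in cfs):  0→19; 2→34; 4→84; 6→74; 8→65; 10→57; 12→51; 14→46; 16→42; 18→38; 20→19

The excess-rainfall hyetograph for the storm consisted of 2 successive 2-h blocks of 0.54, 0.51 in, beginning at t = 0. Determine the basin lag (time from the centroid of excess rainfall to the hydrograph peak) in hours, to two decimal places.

Centroid of excess rainfall: t_c = Σ P_i·t̄_i / ΣP_i = 1.9714 h (block centres at 1, 3 h).
Hydrograph peak occurs at t = 4 h, so basin lag t_L = 4 − 1.9714 = 2.03 h.

t_L ≈ 2.03 h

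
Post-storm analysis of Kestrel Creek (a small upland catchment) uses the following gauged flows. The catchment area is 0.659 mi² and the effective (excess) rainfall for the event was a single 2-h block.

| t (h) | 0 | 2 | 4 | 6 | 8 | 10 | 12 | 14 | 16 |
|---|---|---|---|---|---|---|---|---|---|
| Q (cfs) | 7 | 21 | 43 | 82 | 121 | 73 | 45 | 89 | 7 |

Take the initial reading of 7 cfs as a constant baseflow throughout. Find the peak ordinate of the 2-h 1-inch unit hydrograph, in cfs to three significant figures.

Direct runoff: 0.0, 14.0, 36.0, 75.0, 114.0, 66.0, 38.0, 82.0, 0.0 cfs; ΣQ_DR = 425.0 cfs, peak = 114.0 cfs.
Runoff depth d = ΣQ_DR·Δt / A = 425.0 × 7200 / (0.659 mi²) = 1.999 in.
The 1-inch UH is the DRH scaled by (1 in)/d, so U_p = 114.0 × 1/1.999 = 57.0 cfs.

U_p ≈ 57.0 cfs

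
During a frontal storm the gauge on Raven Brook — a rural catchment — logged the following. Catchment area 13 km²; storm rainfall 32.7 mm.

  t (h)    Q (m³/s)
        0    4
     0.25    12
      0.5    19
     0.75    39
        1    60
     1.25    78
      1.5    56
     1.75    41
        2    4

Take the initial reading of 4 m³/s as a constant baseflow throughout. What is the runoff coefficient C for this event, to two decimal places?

ΣQ_DR = 277.0 m³/s; V = ΣQ_DR·Δt = 2.493 × 10^5 m³.
Runoff depth d = V / A = 19.18 mm.
C = d / P = 19.18 / 32.7 = 0.59.

C ≈ 0.59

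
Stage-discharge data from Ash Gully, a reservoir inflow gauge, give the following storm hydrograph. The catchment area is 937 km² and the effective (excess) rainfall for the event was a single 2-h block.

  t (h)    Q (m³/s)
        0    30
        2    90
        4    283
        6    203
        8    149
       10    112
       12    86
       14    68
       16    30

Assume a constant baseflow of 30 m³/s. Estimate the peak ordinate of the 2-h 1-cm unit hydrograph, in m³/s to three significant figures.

U_p ≈ 422 m³/s

Direct runoff: 0.0, 60.0, 253.0, 173.0, 119.0, 82.0, 56.0, 38.0, 0.0 m³/s; ΣQ_DR = 781.0 m³/s, peak = 253.0 m³/s.
Runoff depth d = ΣQ_DR·Δt / A = 781.0 × 7200 / (937 km²) = 6.001 mm.
The 1-cm UH is the DRH scaled by (10 mm)/d, so U_p = 253.0 × 10/6.001 = 422 m³/s.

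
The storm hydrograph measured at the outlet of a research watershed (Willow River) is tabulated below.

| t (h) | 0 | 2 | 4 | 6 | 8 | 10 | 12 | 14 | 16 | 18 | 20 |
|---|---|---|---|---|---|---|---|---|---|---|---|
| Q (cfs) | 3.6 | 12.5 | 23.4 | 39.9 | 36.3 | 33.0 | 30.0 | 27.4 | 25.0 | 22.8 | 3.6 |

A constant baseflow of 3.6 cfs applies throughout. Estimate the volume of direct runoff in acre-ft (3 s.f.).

Direct-runoff ordinates (Q − Q_b): 0.0, 8.9, 19.8, 36.3, 32.7, 29.4, 26.4, 23.8, 21.4, 19.2, 0.0 cfs.
ΣQ_DR = 217.9 cfs.
With Δt = 2 h = 7200 s, V = ΣQ_DR · Δt = 217.9 × 7200 = 1.57 × 10^6 ft³ = 36.0 acre-ft.

V ≈ 36.0 acre-ft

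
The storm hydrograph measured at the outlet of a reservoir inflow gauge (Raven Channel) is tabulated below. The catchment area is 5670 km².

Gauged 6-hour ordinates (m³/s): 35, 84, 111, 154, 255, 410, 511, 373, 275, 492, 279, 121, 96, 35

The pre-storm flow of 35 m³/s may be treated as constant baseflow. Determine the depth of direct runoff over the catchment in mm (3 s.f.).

Direct runoff: 0.0, 49.0, 76.0, 119.0, 220.0, 375.0, 476.0, 338.0, 240.0, 457.0, 244.0, 86.0, 61.0, 0.0 m³/s; ΣQ_DR = 2741 m³/s.
V = ΣQ_DR · Δt = 2741 × 21600 s = 5.921 × 10^7 m³.
Over A = 5670 km², depth = V / A = 10.4 mm.

d ≈ 10.4 mm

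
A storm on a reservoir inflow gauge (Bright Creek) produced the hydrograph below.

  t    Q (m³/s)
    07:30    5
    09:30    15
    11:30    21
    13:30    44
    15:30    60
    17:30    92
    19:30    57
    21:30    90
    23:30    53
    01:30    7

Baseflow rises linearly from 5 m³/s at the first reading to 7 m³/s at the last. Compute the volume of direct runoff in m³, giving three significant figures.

Direct-runoff ordinates (Q − Q_b): 0.00, 9.78, 15.56, 38.33, 54.11, 85.89, 50.67, 83.44, 46.22, 0.00 m³/s.
ΣQ_DR = 384.0 m³/s.
With Δt = 2 h = 7200 s, V = ΣQ_DR · Δt = 384.0 × 7200 = 2.76 × 10^6 m³.

V ≈ 2.76 × 10^6 m³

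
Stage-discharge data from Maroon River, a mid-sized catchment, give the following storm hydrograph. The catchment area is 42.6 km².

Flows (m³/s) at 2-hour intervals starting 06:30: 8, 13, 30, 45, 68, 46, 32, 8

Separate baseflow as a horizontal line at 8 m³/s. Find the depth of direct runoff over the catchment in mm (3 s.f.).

Direct runoff: 0.0, 5.0, 22.0, 37.0, 60.0, 38.0, 24.0, 0.0 m³/s; ΣQ_DR = 186.0 m³/s.
V = ΣQ_DR · Δt = 186.0 × 7200 s = 1.339 × 10^6 m³.
Over A = 42.6 km², depth = V / A = 31.4 mm.

d ≈ 31.4 mm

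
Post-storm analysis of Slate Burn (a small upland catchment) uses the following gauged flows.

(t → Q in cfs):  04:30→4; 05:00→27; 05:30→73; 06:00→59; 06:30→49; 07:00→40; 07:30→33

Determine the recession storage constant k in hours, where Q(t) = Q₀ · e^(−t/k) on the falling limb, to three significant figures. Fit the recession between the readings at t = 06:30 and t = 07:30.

k ≈ 2.53 h

On the falling limb, Q drops from 49 to 33 cfs between t = 06:30 and t = 07:30 (Δt = 1 h).
k = −Δt / ln(Q₂/Q₁) = −1 / ln(33/49) = 2.53 h.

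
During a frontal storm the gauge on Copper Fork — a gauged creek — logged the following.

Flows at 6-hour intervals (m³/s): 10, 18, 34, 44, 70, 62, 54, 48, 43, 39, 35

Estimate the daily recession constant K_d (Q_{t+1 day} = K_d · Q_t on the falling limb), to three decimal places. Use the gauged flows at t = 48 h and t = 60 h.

Between t = 48 h and t = 60 h the flow falls from 43 to 35 m³/s over 2×6 h = 12 h.
Per-interval ratio K = (35/43)^(1/2) = 0.9022; K_d = K^(24/6) = 0.663.

K_d ≈ 0.663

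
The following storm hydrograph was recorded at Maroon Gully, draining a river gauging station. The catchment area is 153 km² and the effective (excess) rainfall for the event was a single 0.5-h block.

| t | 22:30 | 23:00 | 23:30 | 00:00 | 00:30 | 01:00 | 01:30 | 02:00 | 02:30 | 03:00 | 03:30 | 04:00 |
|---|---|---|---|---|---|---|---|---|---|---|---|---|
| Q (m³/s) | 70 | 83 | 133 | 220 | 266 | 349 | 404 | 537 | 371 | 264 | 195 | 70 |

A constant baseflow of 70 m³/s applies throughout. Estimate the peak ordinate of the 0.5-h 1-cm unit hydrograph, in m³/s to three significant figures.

Direct runoff: 0.0, 13.0, 63.0, 150.0, 196.0, 279.0, 334.0, 467.0, 301.0, 194.0, 125.0, 0.0 m³/s; ΣQ_DR = 2122 m³/s, peak = 467.0 m³/s.
Runoff depth d = ΣQ_DR·Δt / A = 2122 × 1800 / (153 km²) = 24.96 mm.
The 1-cm UH is the DRH scaled by (10 mm)/d, so U_p = 467.0 × 10/24.96 = 187 m³/s.

U_p ≈ 187 m³/s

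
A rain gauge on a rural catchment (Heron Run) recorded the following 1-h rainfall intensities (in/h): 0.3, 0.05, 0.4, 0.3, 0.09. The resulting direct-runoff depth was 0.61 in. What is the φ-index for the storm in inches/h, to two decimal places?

Only the 3 blocks with intensity above φ contribute runoff: 0.3, 0.4, 0.3 in/h.
Σ(I−φ)·Δt = d  ⇒  (0.3+0.4+0.3 − 3φ)·1 = 0.61
φ = (1.000 − 0.61/1) / 3 = 0.13 in/h.

φ ≈ 0.13 in/h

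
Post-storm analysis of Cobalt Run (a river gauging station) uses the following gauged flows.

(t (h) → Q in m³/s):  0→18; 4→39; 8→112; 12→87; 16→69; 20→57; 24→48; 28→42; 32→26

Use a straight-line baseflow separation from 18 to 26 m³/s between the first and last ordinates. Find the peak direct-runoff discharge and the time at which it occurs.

Subtracting baseflow gives direct-runoff ordinates: 0.00, 20.00, 92.00, 66.00, 47.00, 34.00, 24.00, 17.00, 0.00 m³/s.
The maximum is 92.00 m³/s, occurring at the reading for t = 8 h.

Q_p = 92.00 m³/s at t = 8 h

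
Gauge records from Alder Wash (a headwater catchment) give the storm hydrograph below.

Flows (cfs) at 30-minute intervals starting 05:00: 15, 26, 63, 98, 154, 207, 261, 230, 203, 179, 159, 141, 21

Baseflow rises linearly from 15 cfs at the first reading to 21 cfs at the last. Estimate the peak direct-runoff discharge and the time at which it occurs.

Subtracting baseflow gives direct-runoff ordinates: 0.00, 10.50, 47.00, 81.50, 137.00, 189.50, 243.00, 211.50, 184.00, 159.50, 139.00, 120.50, 0.00 cfs.
The maximum is 243.00 cfs, occurring at the reading for t = 08:00.

Q_p = 243.00 cfs at t = 08:00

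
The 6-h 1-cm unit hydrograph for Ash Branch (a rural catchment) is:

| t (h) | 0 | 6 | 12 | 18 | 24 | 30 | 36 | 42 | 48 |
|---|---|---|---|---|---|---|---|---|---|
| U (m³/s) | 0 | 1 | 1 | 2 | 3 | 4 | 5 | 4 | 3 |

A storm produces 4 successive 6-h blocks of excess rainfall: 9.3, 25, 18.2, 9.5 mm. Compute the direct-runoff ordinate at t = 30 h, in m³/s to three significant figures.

By discrete convolution, Q_j = Σ (P_i / 10 mm) · U_{j−i}.
At t = 30 h (j=5): Q = (9.3/10)·4 + (25/10)·3 + (18.2/10)·2 + (9.5/10)·1 = 15.8 m³/s.

Q ≈ 15.8 m³/s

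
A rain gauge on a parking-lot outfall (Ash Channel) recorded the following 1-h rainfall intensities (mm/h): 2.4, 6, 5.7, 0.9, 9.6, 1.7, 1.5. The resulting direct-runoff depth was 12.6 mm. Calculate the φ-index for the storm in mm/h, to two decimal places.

Only the 3 blocks with intensity above φ contribute runoff: 6, 5.7, 9.6 mm/h.
Σ(I−φ)·Δt = d  ⇒  (6+5.7+9.6 − 3φ)·1 = 12.6
φ = (21.30 − 12.6/1) / 3 = 2.90 mm/h.

φ ≈ 2.90 mm/h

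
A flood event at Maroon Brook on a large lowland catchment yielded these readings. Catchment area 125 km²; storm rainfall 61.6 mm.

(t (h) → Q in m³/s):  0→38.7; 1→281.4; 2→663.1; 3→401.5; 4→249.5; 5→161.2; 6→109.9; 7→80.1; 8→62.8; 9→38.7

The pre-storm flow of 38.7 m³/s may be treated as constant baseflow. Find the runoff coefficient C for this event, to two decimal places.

C ≈ 0.79

ΣQ_DR = 1700 m³/s; V = ΣQ_DR·Δt = 6.120 × 10^6 m³.
Runoff depth d = V / A = 48.96 mm.
C = d / P = 48.96 / 61.6 = 0.79.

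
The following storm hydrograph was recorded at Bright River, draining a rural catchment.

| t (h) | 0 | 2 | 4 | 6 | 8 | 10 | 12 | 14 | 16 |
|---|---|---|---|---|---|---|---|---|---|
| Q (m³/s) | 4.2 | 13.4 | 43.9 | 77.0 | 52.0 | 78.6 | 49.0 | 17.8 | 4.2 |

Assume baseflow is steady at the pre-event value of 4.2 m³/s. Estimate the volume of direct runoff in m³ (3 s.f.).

Direct-runoff ordinates (Q − Q_b): 0.0, 9.2, 39.7, 72.8, 47.8, 74.4, 44.8, 13.6, 0.0 m³/s.
ΣQ_DR = 302.3 m³/s.
With Δt = 2 h = 7200 s, V = ΣQ_DR · Δt = 302.3 × 7200 = 2.18 × 10^6 m³.

V ≈ 2.18 × 10^6 m³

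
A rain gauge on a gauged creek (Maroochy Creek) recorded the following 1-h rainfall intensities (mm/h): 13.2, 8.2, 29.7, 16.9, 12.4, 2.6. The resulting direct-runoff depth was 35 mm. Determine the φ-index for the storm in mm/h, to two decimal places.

Only the 4 blocks with intensity above φ contribute runoff: 13.2, 29.7, 16.9, 12.4 mm/h.
Σ(I−φ)·Δt = d  ⇒  (13.2+29.7+16.9+12.4 − 4φ)·1 = 35
φ = (72.20 − 35/1) / 4 = 9.30 mm/h.

φ ≈ 9.30 mm/h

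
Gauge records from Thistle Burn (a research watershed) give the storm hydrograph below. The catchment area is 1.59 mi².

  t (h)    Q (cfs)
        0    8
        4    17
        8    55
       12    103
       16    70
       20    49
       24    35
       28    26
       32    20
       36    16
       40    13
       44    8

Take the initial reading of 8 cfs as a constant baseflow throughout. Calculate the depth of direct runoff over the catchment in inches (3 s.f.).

d ≈ 1.26 in

Direct runoff: 0.0, 9.0, 47.0, 95.0, 62.0, 41.0, 27.0, 18.0, 12.0, 8.0, 5.0, 0.0 cfs; ΣQ_DR = 324.0 cfs.
V = ΣQ_DR · Δt = 324.0 × 14400 s = 4.666 × 10^6 ft³.
Over A = 1.59 mi², depth = V / A = 1.26 in.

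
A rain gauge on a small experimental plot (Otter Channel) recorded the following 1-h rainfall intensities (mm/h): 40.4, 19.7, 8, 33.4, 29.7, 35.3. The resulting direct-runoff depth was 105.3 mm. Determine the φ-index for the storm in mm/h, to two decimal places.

φ ≈ 10.64 mm/h

Only the 5 blocks with intensity above φ contribute runoff: 40.4, 19.7, 33.4, 29.7, 35.3 mm/h.
Σ(I−φ)·Δt = d  ⇒  (40.4+19.7+33.4+29.7+35.3 − 5φ)·1 = 105.3
φ = (158.5 − 105.3/1) / 5 = 10.64 mm/h.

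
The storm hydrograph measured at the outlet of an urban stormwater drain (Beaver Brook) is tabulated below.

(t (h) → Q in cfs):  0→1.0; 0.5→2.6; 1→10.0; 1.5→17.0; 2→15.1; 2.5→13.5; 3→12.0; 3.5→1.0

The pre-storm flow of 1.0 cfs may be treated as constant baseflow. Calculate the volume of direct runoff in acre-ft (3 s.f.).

V ≈ 2.65 acre-ft

Direct-runoff ordinates (Q − Q_b): 0.0, 1.6, 9.0, 16.0, 14.1, 12.5, 11.0, 0.0 cfs.
ΣQ_DR = 64.20 cfs.
With Δt = 0.5 h = 1800 s, V = ΣQ_DR · Δt = 64.20 × 1800 = 1.16 × 10^5 ft³ = 2.65 acre-ft.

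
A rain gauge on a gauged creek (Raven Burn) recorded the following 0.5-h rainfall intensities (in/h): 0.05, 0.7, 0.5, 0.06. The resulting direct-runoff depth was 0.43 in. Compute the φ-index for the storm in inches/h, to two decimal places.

φ ≈ 0.17 in/h

Only the 2 blocks with intensity above φ contribute runoff: 0.7, 0.5 in/h.
Σ(I−φ)·Δt = d  ⇒  (0.7+0.5 − 2φ)·0.5 = 0.43
φ = (1.200 − 0.43/0.5) / 2 = 0.17 in/h.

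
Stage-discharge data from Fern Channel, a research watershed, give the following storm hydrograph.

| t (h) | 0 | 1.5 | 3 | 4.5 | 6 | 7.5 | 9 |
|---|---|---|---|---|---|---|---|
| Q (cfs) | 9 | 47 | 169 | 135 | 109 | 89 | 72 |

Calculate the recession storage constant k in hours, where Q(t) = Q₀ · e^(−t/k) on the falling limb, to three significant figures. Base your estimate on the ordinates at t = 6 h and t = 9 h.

On the falling limb, Q drops from 109 to 72 cfs between t = 6 h and t = 9 h (Δt = 3 h).
k = −Δt / ln(Q₂/Q₁) = −3 / ln(72/109) = 7.23 h.

k ≈ 7.23 h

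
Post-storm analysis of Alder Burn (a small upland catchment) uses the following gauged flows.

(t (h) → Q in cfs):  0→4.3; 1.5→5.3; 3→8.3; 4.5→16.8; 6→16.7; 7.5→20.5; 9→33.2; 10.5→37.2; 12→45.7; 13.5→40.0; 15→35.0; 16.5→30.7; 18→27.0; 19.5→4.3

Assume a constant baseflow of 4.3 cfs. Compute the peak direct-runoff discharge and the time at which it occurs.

Q_p = 41.4 cfs at t = 12 h

Subtracting baseflow gives direct-runoff ordinates: 0.0, 1.0, 4.0, 12.5, 12.4, 16.2, 28.9, 32.9, 41.4, 35.7, 30.7, 26.4, 22.7, 0.0 cfs.
The maximum is 41.4 cfs, occurring at the reading for t = 12 h.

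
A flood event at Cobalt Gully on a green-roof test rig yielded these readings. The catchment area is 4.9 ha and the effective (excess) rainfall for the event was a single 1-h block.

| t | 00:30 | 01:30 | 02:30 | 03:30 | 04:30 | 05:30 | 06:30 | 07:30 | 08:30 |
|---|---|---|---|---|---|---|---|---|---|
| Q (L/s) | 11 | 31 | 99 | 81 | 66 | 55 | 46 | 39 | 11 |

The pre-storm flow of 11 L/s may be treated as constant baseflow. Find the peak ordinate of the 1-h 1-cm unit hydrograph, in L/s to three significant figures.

Direct runoff: 0.0, 20.0, 88.0, 70.0, 55.0, 44.0, 35.0, 28.0, 0.0 L/s; ΣQ_DR = 340.0 L/s, peak = 88.0 L/s.
Runoff depth d = ΣQ_DR·Δt / A = 340.0 × 3600 / (4.9 ha) = 24.98 mm.
The 1-cm UH is the DRH scaled by (10 mm)/d, so U_p = 88.0 × 10/24.98 = 35.2 L/s.

U_p ≈ 35.2 L/s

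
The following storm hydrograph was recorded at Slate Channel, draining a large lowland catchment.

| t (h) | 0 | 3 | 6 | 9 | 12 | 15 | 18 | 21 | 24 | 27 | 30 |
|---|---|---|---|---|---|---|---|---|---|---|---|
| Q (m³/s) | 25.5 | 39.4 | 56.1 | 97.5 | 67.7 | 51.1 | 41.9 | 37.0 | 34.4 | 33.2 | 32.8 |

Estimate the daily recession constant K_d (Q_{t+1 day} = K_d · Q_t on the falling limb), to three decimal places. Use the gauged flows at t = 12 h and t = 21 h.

K_d ≈ 0.200

Between t = 12 h and t = 21 h the flow falls from 67.7 to 37.0 m³/s over 3×3 h = 9 h.
Per-interval ratio K = (37.0/67.7)^(1/3) = 0.8176; K_d = K^(24/3) = 0.200.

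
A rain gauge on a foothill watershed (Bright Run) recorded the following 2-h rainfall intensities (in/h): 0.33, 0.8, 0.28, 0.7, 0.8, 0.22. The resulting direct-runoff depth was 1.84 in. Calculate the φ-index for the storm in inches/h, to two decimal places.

φ ≈ 0.46 in/h

Only the 3 blocks with intensity above φ contribute runoff: 0.8, 0.7, 0.8 in/h.
Σ(I−φ)·Δt = d  ⇒  (0.8+0.7+0.8 − 3φ)·2 = 1.84
φ = (2.300 − 1.84/2) / 3 = 0.46 in/h.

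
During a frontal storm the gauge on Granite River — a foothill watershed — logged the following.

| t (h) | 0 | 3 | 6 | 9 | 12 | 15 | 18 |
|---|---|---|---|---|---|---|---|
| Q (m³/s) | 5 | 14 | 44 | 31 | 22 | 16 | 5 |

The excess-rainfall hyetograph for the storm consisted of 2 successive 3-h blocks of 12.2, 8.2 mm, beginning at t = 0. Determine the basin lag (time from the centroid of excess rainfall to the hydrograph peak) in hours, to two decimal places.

t_L ≈ 3.29 h

Centroid of excess rainfall: t_c = Σ P_i·t̄_i / ΣP_i = 2.7059 h (block centres at 1.5, 4.5 h).
Hydrograph peak occurs at t = 6 h, so basin lag t_L = 6 − 2.7059 = 3.29 h.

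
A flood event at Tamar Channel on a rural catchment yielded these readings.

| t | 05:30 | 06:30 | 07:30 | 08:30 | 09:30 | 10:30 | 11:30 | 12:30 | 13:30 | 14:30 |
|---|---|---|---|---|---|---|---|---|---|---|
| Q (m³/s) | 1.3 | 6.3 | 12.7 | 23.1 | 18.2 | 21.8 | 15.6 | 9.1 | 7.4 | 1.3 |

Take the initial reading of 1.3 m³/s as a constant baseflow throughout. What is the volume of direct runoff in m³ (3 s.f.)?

V ≈ 3.74 × 10^5 m³

Direct-runoff ordinates (Q − Q_b): 0.0, 5.0, 11.4, 21.8, 16.9, 20.5, 14.3, 7.8, 6.1, 0.0 m³/s.
ΣQ_DR = 103.8 m³/s.
With Δt = 1 h = 3600 s, V = ΣQ_DR · Δt = 103.8 × 3600 = 3.74 × 10^5 m³.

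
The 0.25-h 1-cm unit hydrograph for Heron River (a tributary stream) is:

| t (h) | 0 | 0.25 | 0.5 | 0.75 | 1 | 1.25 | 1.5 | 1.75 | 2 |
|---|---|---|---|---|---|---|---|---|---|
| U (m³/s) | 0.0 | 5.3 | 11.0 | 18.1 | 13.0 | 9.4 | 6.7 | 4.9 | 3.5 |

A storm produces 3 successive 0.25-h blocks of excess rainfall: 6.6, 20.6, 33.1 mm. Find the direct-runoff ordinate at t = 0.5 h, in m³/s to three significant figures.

Q ≈ 18.2 m³/s

By discrete convolution, Q_j = Σ (P_i / 10 mm) · U_{j−i}.
At t = 0.5 h (j=2): Q = (6.6/10)·11.0 + (20.6/10)·5.3 + (33.1/10)·0.0 = 18.2 m³/s.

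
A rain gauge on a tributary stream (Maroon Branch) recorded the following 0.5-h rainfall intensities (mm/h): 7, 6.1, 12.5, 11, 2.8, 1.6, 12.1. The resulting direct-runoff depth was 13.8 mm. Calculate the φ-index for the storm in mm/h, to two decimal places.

Only the 5 blocks with intensity above φ contribute runoff: 7, 6.1, 12.5, 11, 12.1 mm/h.
Σ(I−φ)·Δt = d  ⇒  (7+6.1+12.5+11+12.1 − 5φ)·0.5 = 13.8
φ = (48.70 − 13.8/0.5) / 5 = 4.22 mm/h.

φ ≈ 4.22 mm/h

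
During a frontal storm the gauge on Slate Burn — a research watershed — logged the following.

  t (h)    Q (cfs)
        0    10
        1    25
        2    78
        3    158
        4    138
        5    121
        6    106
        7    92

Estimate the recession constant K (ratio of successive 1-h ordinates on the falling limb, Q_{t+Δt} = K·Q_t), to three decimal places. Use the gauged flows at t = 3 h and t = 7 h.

K ≈ 0.874

Using the recession-limb readings at t = 3 h and t = 7 h: Q falls from 158 to 92 cfs over 4 intervals.
K = (Q₂/Q₁)^(1/4) = (92/158)^(1/4) = 0.874.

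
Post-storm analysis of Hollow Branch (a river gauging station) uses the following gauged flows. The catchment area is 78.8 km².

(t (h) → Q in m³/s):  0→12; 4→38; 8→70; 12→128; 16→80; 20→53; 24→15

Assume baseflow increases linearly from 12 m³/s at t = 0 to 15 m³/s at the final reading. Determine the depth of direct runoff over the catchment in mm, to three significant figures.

d ≈ 55.1 mm

Direct runoff: 0.00, 25.50, 57.00, 114.50, 66.00, 38.50, 0.00 m³/s; ΣQ_DR = 301.5 m³/s.
V = ΣQ_DR · Δt = 301.5 × 14400 s = 4.342 × 10^6 m³.
Over A = 78.8 km², depth = V / A = 55.1 mm.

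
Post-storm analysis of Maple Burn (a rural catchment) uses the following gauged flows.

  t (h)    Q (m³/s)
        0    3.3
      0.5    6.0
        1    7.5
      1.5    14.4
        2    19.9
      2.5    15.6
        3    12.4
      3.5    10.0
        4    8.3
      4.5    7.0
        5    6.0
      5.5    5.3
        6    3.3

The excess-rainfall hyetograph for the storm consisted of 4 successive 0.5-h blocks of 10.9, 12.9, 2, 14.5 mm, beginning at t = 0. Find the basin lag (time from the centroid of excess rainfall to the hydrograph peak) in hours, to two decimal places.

Centroid of excess rainfall: t_c = Σ P_i·t̄_i / ΣP_i = 0.9994 h (block centres at 0.25, 0.75, 1.25, 1.75 h).
Hydrograph peak occurs at t = 2 h, so basin lag t_L = 2 − 0.9994 = 1.00 h.

t_L ≈ 1.00 h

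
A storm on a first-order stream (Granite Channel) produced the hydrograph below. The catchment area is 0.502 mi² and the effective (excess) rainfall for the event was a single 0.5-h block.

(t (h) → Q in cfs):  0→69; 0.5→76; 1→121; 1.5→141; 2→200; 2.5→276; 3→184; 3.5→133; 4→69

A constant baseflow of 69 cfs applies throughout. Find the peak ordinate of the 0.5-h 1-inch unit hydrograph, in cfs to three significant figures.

Direct runoff: 0.0, 7.0, 52.0, 72.0, 131.0, 207.0, 115.0, 64.0, 0.0 cfs; ΣQ_DR = 648.0 cfs, peak = 207.0 cfs.
Runoff depth d = ΣQ_DR·Δt / A = 648.0 × 1800 / (0.502 mi²) = 1.000 in.
The 1-inch UH is the DRH scaled by (1 in)/d, so U_p = 207.0 × 1/1.000 = 207 cfs.

U_p ≈ 207 cfs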